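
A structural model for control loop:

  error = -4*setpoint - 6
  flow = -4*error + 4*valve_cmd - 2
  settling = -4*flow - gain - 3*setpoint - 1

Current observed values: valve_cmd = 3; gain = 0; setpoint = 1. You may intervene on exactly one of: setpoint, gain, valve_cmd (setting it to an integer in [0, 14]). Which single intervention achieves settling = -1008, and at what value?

Intervening on setpoint: with other inputs at their observed values, settling = -67*setpoint - 137. Solving for -1008 gives setpoint = 13, within [0, 14].
Intervening on gain: settling = -gain - 204. Reaching -1008 requires gain = 804, outside [0, 14].
Intervening on valve_cmd: settling = -16*valve_cmd - 156. Reaching -1008 requires valve_cmd = 213/4, not an integer.

set setpoint = 13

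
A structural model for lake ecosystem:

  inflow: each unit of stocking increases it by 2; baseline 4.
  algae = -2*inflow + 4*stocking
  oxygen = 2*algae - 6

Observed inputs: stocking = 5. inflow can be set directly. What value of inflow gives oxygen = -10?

Intervening on inflow fixes its value directly, overriding its dependence on stocking.
Substituting into the algae equation gives algae = -2*inflow + 20.
This gives oxygen = -4*inflow + 34.
Solve -4*inflow + 34 = -10: inflow = (-10 - 34) / -4 = 11.

inflow = 11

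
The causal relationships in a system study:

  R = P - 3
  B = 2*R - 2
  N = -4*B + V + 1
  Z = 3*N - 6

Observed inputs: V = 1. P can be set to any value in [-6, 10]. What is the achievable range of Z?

-144 to 240

Substituting into the B equation gives B = 2*P - 8.
Substituting into the N equation gives N = -8*P + 34.
Z becomes -24*P + 96.
Linear in P, so extremes are at the endpoints: P = -6 gives Z = 240; P = 10 gives Z = -144.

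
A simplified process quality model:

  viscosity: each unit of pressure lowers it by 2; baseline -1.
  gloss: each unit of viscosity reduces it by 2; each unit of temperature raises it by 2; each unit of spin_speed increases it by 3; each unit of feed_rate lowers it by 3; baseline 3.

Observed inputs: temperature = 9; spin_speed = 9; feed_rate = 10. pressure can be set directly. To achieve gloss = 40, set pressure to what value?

pressure = 5

Substituting into the gloss equation gives gloss = 4*pressure + 20.
Solve 4*pressure + 20 = 40: pressure = (40 - 20) / 4 = 5.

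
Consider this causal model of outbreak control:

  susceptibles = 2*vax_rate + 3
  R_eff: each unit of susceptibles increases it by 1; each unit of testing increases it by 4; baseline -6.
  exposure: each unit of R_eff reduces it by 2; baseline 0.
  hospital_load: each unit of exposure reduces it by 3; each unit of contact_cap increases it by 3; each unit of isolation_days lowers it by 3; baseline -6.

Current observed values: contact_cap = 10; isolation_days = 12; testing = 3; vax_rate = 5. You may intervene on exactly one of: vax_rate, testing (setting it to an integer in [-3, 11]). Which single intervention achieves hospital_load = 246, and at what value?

Intervening on vax_rate: hospital_load = 12*vax_rate + 42. Reaching 246 requires vax_rate = 17, outside [-3, 11].
Intervening on testing: with other inputs at their observed values, hospital_load = 24*testing + 30. Solving for 246 gives testing = 9, within [-3, 11].

set testing = 9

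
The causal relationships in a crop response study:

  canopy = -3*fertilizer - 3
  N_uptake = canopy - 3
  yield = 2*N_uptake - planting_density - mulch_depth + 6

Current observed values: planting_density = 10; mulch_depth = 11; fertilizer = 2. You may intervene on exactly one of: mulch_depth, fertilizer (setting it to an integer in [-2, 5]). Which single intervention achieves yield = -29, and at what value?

set mulch_depth = 1

Intervening on mulch_depth: with other inputs at their observed values, yield = -mulch_depth - 28. Solving for -29 gives mulch_depth = 1, within [-2, 5].
Intervening on fertilizer: yield = -6*fertilizer - 27. Reaching -29 requires fertilizer = 1/3, not an integer.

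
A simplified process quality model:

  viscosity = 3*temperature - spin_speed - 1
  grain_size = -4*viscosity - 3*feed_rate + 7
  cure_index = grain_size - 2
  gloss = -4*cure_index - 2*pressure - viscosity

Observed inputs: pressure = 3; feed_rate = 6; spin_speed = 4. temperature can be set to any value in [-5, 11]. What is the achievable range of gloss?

-254 to 466

Substituting into the viscosity equation gives viscosity = 3*temperature - 5.
grain_size becomes -12*temperature + 9.
Substituting into the cure_index equation gives cure_index = -12*temperature + 7.
Substituting into the gloss equation gives gloss = 45*temperature - 29.
Linear in temperature, so extremes are at the endpoints: temperature = -5 gives gloss = -254; temperature = 11 gives gloss = 466.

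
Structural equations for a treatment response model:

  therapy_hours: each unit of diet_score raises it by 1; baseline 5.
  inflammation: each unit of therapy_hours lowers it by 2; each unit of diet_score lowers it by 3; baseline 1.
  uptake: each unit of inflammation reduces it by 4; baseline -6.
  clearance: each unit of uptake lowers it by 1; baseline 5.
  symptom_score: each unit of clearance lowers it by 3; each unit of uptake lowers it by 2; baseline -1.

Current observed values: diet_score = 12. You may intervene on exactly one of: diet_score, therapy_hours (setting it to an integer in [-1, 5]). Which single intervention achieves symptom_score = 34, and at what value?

Intervening on diet_score: with other inputs at their observed values, symptom_score = 20*diet_score + 14. Solving for 34 gives diet_score = 1, within [-1, 5].
Intervening on therapy_hours: symptom_score = 8*therapy_hours + 118. Reaching 34 requires therapy_hours = -21/2, not an integer.

set diet_score = 1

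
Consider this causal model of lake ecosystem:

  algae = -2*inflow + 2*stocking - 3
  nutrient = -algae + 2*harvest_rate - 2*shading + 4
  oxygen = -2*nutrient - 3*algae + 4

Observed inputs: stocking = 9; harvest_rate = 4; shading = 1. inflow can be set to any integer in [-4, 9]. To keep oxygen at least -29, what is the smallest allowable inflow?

Substituting into the algae equation gives algae = -2*inflow + 15.
Substituting into the nutrient equation gives nutrient = 2*inflow - 5.
Substituting into the oxygen equation gives oxygen = 2*inflow - 31.
Require 2*inflow - 31 ≥ -29, so inflow ≥ 1.
The smallest integer in [-4, 9] satisfying this is 1.

inflow = 1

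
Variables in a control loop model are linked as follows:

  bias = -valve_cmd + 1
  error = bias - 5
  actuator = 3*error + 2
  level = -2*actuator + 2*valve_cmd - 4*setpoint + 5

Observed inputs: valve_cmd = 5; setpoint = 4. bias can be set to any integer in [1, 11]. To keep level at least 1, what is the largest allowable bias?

bias = 4

Intervening on bias fixes its value directly, overriding its dependence on valve_cmd.
Substituting into the actuator equation gives actuator = 3*bias - 13.
level becomes -6*bias + 25.
Require -6*bias + 25 ≥ 1, so bias ≤ 4.
The largest integer in [1, 11] satisfying this is 4.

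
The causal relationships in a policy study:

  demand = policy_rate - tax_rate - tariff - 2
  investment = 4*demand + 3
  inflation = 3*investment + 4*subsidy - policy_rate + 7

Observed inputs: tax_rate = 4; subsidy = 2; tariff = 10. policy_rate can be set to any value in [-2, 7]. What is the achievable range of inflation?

Substituting into the demand equation gives demand = policy_rate - 16.
So investment = 4*policy_rate - 61.
Substituting into the inflation equation gives inflation = 11*policy_rate - 168.
Linear in policy_rate, so extremes are at the endpoints: policy_rate = -2 gives inflation = -190; policy_rate = 7 gives inflation = -91.

-190 to -91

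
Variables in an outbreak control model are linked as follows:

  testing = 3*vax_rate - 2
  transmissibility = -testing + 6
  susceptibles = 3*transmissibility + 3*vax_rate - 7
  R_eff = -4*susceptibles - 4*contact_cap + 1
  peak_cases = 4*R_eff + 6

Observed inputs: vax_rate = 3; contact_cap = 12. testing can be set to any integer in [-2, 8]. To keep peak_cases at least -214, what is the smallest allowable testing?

Intervening on testing fixes its value directly, overriding its dependence on vax_rate.
Substituting into the susceptibles equation gives susceptibles = -3*testing + 20.
Substituting into the R_eff equation gives R_eff = 12*testing - 127.
This gives peak_cases = 48*testing - 502.
Require 48*testing - 502 ≥ -214, so testing ≥ 6.
The smallest integer in [-2, 8] satisfying this is 6.

testing = 6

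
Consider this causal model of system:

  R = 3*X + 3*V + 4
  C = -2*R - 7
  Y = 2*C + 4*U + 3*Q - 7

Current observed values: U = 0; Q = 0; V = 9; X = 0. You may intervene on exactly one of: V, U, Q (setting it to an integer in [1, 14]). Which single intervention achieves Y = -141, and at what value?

Intervening on V: Y = -12*V - 37. Reaching -141 requires V = 26/3, not an integer.
Intervening on U: with other inputs at their observed values, Y = 4*U - 145. Solving for -141 gives U = 1, within [1, 14].
Intervening on Q: Y = 3*Q - 145. Reaching -141 requires Q = 4/3, not an integer.

set U = 1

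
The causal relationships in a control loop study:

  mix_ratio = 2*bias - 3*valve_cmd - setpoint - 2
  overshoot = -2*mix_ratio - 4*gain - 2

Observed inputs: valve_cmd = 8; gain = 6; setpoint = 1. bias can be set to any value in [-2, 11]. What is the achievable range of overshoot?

-16 to 36

Substituting into the mix_ratio equation gives mix_ratio = 2*bias - 27.
So overshoot = -4*bias + 28.
Linear in bias, so extremes are at the endpoints: bias = -2 gives overshoot = 36; bias = 11 gives overshoot = -16.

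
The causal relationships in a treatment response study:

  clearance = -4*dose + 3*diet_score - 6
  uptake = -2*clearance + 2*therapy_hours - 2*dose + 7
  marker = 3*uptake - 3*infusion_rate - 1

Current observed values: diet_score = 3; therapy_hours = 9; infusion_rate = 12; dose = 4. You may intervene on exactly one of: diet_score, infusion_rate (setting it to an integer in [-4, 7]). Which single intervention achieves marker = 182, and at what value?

set diet_score = -2

Intervening on diet_score: with other inputs at their observed values, marker = -18*diet_score + 146. Solving for 182 gives diet_score = -2, within [-4, 7].
Intervening on infusion_rate: marker = -3*infusion_rate + 128. Reaching 182 requires infusion_rate = -18, outside [-4, 7].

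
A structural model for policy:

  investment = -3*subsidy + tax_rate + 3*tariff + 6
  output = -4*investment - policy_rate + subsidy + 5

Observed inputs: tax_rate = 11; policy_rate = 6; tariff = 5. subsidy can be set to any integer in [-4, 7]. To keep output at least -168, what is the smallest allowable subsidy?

subsidy = -3

Substituting into the investment equation gives investment = -3*subsidy + 32.
This gives output = 13*subsidy - 129.
Require 13*subsidy - 129 ≥ -168, so subsidy ≥ -3.
The smallest integer in [-4, 7] satisfying this is -3.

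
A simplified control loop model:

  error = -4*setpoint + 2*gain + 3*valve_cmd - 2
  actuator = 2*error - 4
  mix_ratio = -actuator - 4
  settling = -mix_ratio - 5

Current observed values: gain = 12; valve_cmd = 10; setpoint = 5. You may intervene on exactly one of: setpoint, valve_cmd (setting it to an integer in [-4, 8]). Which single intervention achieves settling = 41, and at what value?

Intervening on setpoint: settling = -8*setpoint + 99. Reaching 41 requires setpoint = 29/4, not an integer.
Intervening on valve_cmd: with other inputs at their observed values, settling = 6*valve_cmd - 1. Solving for 41 gives valve_cmd = 7, within [-4, 8].

set valve_cmd = 7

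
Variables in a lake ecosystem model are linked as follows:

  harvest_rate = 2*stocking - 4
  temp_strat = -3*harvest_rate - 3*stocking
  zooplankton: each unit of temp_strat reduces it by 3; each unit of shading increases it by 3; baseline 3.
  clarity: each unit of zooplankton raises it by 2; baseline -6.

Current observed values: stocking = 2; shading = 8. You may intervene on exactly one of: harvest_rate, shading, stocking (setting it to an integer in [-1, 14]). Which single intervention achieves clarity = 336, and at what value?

Intervening on harvest_rate: with other inputs at their observed values, clarity = 18*harvest_rate + 84. Solving for 336 gives harvest_rate = 14, within [-1, 14].
Intervening on shading: clarity = 6*shading + 36. Reaching 336 requires shading = 50, outside [-1, 14].
Intervening on stocking: clarity = 54*stocking - 24. Reaching 336 requires stocking = 20/3, not an integer.

set harvest_rate = 14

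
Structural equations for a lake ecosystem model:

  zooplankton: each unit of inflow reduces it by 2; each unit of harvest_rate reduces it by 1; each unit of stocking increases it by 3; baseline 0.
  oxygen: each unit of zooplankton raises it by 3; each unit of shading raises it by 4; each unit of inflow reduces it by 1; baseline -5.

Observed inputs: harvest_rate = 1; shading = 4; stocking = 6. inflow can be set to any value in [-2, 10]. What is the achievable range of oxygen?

-8 to 76

Substituting into the zooplankton equation gives zooplankton = -2*inflow + 17.
So oxygen = -7*inflow + 62.
Linear in inflow, so extremes are at the endpoints: inflow = -2 gives oxygen = 76; inflow = 10 gives oxygen = -8.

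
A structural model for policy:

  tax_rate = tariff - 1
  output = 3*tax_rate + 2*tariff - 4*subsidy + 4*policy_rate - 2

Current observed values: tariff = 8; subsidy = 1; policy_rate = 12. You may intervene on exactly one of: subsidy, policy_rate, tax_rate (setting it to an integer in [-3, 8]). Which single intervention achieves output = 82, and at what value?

set tax_rate = 8

Intervening on subsidy: output = -4*subsidy + 83. Reaching 82 requires subsidy = 1/4, not an integer.
Intervening on policy_rate: output = 4*policy_rate + 31. Reaching 82 requires policy_rate = 51/4, not an integer.
Intervening on tax_rate: with other inputs at their observed values, output = 3*tax_rate + 58. Solving for 82 gives tax_rate = 8, within [-3, 8].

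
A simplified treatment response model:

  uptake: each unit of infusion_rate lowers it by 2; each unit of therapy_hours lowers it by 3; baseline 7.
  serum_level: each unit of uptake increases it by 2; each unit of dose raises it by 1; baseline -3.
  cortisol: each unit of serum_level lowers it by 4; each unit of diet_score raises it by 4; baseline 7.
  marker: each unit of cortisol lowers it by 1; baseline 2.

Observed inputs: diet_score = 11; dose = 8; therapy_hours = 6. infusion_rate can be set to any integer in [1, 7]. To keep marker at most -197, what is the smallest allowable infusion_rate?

Substituting into the uptake equation gives uptake = -2*infusion_rate - 11.
Substituting into the serum_level equation gives serum_level = -4*infusion_rate - 17.
Substituting into the cortisol equation gives cortisol = 16*infusion_rate + 119.
Substituting into the marker equation gives marker = -16*infusion_rate - 117.
Require -16*infusion_rate - 117 ≤ -197, so infusion_rate ≥ 5.
The smallest integer in [1, 7] satisfying this is 5.

infusion_rate = 5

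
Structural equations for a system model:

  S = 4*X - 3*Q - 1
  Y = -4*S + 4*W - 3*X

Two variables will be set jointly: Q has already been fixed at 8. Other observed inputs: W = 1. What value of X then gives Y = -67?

X = 9

With Q held at 8:
Substituting into the S equation gives S = 4*X - 25.
So Y = -19*X + 104.
Solve -19*X + 104 = -67: X = (-67 - 104) / -19 = 9.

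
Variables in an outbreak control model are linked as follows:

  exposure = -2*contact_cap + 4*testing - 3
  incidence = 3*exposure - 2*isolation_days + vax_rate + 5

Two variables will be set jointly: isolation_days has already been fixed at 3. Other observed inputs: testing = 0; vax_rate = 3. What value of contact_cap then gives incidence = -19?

contact_cap = 2

With isolation_days held at 3:
Substituting into the exposure equation gives exposure = -2*contact_cap - 3.
Substituting into the incidence equation gives incidence = -6*contact_cap - 7.
Solve -6*contact_cap - 7 = -19: contact_cap = (-19 + 7) / -6 = 2.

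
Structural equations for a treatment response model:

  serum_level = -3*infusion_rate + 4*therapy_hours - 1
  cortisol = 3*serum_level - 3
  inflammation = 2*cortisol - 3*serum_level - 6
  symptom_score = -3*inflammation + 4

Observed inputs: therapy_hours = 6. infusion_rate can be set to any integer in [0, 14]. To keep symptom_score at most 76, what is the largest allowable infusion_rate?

Substituting into the serum_level equation gives serum_level = -3*infusion_rate + 23.
Substituting into the cortisol equation gives cortisol = -9*infusion_rate + 66.
inflammation becomes -9*infusion_rate + 57.
symptom_score becomes 27*infusion_rate - 167.
Require 27*infusion_rate - 167 ≤ 76, so infusion_rate ≤ 9.
The largest integer in [0, 14] satisfying this is 9.

infusion_rate = 9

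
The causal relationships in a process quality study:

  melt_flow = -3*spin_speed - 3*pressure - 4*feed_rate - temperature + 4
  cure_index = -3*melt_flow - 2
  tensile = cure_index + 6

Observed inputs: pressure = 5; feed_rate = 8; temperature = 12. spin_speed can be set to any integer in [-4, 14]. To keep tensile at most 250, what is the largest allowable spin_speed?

spin_speed = 9

Substituting into the melt_flow equation gives melt_flow = -3*spin_speed - 55.
Substituting into the cure_index equation gives cure_index = 9*spin_speed + 163.
Substituting into the tensile equation gives tensile = 9*spin_speed + 169.
Require 9*spin_speed + 169 ≤ 250, so spin_speed ≤ 9.
The largest integer in [-4, 14] satisfying this is 9.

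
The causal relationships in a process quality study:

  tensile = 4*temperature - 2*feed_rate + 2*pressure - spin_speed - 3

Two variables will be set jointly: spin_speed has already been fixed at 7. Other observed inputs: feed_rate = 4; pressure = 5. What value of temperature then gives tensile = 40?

temperature = 12

With spin_speed held at 7:
Substituting into the tensile equation gives tensile = 4*temperature - 8.
Solve 4*temperature - 8 = 40: temperature = (40 + 8) / 4 = 12.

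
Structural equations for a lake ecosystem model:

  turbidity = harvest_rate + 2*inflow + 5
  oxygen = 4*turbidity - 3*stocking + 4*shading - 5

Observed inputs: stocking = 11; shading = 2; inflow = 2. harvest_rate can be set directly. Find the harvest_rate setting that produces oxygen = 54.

Substituting into the turbidity equation gives turbidity = harvest_rate + 9.
oxygen becomes 4*harvest_rate + 6.
Solve 4*harvest_rate + 6 = 54: harvest_rate = (54 - 6) / 4 = 12.

harvest_rate = 12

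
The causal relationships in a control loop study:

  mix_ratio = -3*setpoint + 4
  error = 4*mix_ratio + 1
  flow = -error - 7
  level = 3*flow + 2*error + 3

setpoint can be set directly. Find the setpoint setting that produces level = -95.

setpoint = -5

Substituting into the error equation gives error = -12*setpoint + 17.
This gives flow = 12*setpoint - 24.
This gives level = 12*setpoint - 35.
Solve 12*setpoint - 35 = -95: setpoint = (-95 + 35) / 12 = -5.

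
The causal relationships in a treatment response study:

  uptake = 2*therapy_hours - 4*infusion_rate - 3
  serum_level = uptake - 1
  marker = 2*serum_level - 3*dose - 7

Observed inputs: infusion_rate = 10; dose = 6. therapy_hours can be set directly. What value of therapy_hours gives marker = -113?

therapy_hours = 0

Substituting into the uptake equation gives uptake = 2*therapy_hours - 43.
Substituting into the serum_level equation gives serum_level = 2*therapy_hours - 44.
So marker = 4*therapy_hours - 113.
Solve 4*therapy_hours - 113 = -113: therapy_hours = (-113 + 113) / 4 = 0.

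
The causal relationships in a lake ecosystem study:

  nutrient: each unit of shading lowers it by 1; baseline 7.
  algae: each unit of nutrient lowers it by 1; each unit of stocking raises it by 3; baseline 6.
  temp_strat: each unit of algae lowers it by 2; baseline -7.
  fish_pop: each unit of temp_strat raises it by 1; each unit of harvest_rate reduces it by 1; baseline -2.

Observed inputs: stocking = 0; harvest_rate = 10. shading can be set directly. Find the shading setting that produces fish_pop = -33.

Substituting into the algae equation gives algae = shading - 1.
Substituting into the temp_strat equation gives temp_strat = -2*shading - 5.
This gives fish_pop = -2*shading - 17.
Solve -2*shading - 17 = -33: shading = (-33 + 17) / -2 = 8.

shading = 8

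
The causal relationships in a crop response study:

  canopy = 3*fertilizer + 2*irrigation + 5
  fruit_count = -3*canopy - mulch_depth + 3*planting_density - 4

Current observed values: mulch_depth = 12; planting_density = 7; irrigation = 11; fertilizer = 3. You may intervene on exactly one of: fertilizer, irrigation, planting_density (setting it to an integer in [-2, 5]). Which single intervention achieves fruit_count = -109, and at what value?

Intervening on fertilizer: fruit_count = -9*fertilizer - 76. Reaching -109 requires fertilizer = 11/3, not an integer.
Intervening on irrigation: fruit_count = -6*irrigation - 37. Reaching -109 requires irrigation = 12, outside [-2, 5].
Intervening on planting_density: with other inputs at their observed values, fruit_count = 3*planting_density - 124. Solving for -109 gives planting_density = 5, within [-2, 5].

set planting_density = 5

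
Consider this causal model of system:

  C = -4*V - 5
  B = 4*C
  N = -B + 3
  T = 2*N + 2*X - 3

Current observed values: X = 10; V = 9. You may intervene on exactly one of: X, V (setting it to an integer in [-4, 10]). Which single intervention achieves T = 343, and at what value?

Intervening on X: with other inputs at their observed values, T = 2*X + 331. Solving for 343 gives X = 6, within [-4, 10].
Intervening on V: T = 32*V + 63. Reaching 343 requires V = 35/4, not an integer.

set X = 6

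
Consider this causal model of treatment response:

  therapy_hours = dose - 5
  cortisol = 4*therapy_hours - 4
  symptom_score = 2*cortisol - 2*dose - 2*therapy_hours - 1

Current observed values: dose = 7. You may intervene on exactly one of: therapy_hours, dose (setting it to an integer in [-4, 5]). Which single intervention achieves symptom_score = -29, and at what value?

set therapy_hours = -1

Intervening on therapy_hours: with other inputs at their observed values, symptom_score = 6*therapy_hours - 23. Solving for -29 gives therapy_hours = -1, within [-4, 5].
Intervening on dose: symptom_score = 4*dose - 39. Reaching -29 requires dose = 5/2, not an integer.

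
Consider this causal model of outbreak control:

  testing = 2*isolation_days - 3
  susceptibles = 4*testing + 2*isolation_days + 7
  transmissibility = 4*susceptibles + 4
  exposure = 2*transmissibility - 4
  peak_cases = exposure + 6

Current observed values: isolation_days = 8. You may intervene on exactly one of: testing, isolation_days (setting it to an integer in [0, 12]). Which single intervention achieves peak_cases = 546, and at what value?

Intervening on testing: with other inputs at their observed values, peak_cases = 32*testing + 194. Solving for 546 gives testing = 11, within [0, 12].
Intervening on isolation_days: peak_cases = 80*isolation_days - 30. Reaching 546 requires isolation_days = 36/5, not an integer.

set testing = 11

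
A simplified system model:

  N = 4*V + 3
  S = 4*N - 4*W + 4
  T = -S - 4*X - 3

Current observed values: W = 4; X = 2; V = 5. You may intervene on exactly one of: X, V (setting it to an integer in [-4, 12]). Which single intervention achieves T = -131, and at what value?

set X = 12

Intervening on X: with other inputs at their observed values, T = -4*X - 83. Solving for -131 gives X = 12, within [-4, 12].
Intervening on V: T = -16*V - 11. Reaching -131 requires V = 15/2, not an integer.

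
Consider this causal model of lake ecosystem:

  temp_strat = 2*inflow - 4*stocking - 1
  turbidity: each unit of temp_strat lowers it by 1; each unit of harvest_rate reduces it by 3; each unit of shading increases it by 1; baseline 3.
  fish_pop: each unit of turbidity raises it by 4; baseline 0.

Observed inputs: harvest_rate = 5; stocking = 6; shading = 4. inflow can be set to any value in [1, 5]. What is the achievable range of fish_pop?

28 to 60

Substituting into the temp_strat equation gives temp_strat = 2*inflow - 25.
This gives turbidity = -2*inflow + 17.
So fish_pop = -8*inflow + 68.
Linear in inflow, so extremes are at the endpoints: inflow = 1 gives fish_pop = 60; inflow = 5 gives fish_pop = 28.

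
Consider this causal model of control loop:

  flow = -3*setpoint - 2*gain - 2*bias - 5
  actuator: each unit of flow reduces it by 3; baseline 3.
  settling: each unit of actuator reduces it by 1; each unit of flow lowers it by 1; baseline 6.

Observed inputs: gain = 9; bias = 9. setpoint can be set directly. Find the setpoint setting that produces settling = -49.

setpoint = -5

Substituting into the flow equation gives flow = -3*setpoint - 41.
So actuator = 9*setpoint + 126.
Substituting into the settling equation gives settling = -6*setpoint - 79.
Solve -6*setpoint - 79 = -49: setpoint = (-49 + 79) / -6 = -5.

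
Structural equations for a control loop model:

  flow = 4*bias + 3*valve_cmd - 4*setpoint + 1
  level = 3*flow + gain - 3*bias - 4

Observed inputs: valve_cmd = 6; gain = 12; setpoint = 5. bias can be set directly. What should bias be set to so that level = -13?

bias = -2

Substituting into the flow equation gives flow = 4*bias - 1.
Substituting into the level equation gives level = 9*bias + 5.
Solve 9*bias + 5 = -13: bias = (-13 - 5) / 9 = -2.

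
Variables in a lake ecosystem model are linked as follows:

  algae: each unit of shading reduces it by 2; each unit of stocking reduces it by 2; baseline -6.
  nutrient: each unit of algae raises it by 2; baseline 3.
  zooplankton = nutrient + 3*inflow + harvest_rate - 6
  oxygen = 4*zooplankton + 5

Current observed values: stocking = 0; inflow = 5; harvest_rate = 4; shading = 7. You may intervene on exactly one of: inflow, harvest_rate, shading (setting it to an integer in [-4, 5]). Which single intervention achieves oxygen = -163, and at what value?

set inflow = -1

Intervening on inflow: with other inputs at their observed values, oxygen = 12*inflow - 151. Solving for -163 gives inflow = -1, within [-4, 5].
Intervening on harvest_rate: oxygen = 4*harvest_rate - 107. Reaching -163 requires harvest_rate = -14, outside [-4, 5].
Intervening on shading: oxygen = -16*shading + 21. Reaching -163 requires shading = 23/2, not an integer.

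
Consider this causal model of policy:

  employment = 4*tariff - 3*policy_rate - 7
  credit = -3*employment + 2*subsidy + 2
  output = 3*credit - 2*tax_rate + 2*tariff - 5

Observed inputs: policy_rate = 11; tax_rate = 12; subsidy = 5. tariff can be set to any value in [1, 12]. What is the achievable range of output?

Substituting into the employment equation gives employment = 4*tariff - 40.
Substituting into the credit equation gives credit = -12*tariff + 132.
So output = -34*tariff + 367.
Linear in tariff, so extremes are at the endpoints: tariff = 1 gives output = 333; tariff = 12 gives output = -41.

-41 to 333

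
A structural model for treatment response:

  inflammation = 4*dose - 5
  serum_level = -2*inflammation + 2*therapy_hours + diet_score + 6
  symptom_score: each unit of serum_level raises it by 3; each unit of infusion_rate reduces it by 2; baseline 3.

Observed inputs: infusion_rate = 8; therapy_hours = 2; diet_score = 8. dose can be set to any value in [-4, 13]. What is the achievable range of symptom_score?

-241 to 167

Substituting into the serum_level equation gives serum_level = -8*dose + 28.
This gives symptom_score = -24*dose + 71.
Linear in dose, so extremes are at the endpoints: dose = -4 gives symptom_score = 167; dose = 13 gives symptom_score = -241.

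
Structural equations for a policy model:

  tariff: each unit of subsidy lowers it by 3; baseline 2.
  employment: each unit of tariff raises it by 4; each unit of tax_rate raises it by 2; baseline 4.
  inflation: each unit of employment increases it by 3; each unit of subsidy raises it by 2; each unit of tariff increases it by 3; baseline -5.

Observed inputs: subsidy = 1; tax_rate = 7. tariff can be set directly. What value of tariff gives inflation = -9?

tariff = -4

Intervening on tariff fixes its value directly, overriding its dependence on subsidy.
Substituting into the employment equation gives employment = 4*tariff + 18.
Substituting into the inflation equation gives inflation = 15*tariff + 51.
Solve 15*tariff + 51 = -9: tariff = (-9 - 51) / 15 = -4.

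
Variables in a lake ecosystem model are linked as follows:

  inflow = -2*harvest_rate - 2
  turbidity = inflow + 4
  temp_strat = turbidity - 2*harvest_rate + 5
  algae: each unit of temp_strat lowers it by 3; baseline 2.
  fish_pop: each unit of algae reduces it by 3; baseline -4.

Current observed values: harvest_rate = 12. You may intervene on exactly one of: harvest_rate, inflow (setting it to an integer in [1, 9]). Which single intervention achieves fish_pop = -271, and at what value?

set harvest_rate = 9

Intervening on harvest_rate: with other inputs at their observed values, fish_pop = -36*harvest_rate + 53. Solving for -271 gives harvest_rate = 9, within [1, 9].
Intervening on inflow: fish_pop = 9*inflow - 145. Reaching -271 requires inflow = -14, outside [1, 9].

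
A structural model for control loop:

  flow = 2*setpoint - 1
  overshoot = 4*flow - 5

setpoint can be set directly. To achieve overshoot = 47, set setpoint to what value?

setpoint = 7

Substituting into the overshoot equation gives overshoot = 8*setpoint - 9.
Solve 8*setpoint - 9 = 47: setpoint = (47 + 9) / 8 = 7.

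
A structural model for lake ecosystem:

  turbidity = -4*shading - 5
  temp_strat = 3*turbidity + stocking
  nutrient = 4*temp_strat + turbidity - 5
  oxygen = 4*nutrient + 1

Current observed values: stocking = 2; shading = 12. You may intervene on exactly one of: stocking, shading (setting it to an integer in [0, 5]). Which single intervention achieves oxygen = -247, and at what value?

Intervening on stocking: oxygen = 16*stocking - 2775. Reaching -247 requires stocking = 158, outside [0, 5].
Intervening on shading: with other inputs at their observed values, oxygen = -208*shading - 247. Solving for -247 gives shading = 0, within [0, 5].

set shading = 0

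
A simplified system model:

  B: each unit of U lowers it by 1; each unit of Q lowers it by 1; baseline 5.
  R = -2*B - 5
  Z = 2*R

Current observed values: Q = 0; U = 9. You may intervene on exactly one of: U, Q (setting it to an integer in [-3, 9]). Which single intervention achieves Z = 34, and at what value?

set Q = 7

Intervening on U: Z = 4*U - 30. Reaching 34 requires U = 16, outside [-3, 9].
Intervening on Q: with other inputs at their observed values, Z = 4*Q + 6. Solving for 34 gives Q = 7, within [-3, 9].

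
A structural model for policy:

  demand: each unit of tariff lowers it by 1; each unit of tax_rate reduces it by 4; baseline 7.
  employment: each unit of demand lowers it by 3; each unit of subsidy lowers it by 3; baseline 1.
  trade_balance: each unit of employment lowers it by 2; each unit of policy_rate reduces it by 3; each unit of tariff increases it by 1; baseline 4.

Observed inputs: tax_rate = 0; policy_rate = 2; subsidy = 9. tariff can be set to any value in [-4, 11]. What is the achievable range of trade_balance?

Substituting into the demand equation gives demand = -tariff + 7.
This gives employment = 3*tariff - 47.
trade_balance becomes -5*tariff + 92.
Linear in tariff, so extremes are at the endpoints: tariff = -4 gives trade_balance = 112; tariff = 11 gives trade_balance = 37.

37 to 112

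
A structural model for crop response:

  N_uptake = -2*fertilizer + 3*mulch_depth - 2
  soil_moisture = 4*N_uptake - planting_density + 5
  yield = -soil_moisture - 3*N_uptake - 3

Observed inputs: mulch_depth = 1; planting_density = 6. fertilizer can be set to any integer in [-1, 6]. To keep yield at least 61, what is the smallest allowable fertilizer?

fertilizer = 5

Substituting into the N_uptake equation gives N_uptake = -2*fertilizer + 1.
Substituting into the soil_moisture equation gives soil_moisture = -8*fertilizer + 3.
So yield = 14*fertilizer - 9.
Require 14*fertilizer - 9 ≥ 61, so fertilizer ≥ 5.
The smallest integer in [-1, 6] satisfying this is 5.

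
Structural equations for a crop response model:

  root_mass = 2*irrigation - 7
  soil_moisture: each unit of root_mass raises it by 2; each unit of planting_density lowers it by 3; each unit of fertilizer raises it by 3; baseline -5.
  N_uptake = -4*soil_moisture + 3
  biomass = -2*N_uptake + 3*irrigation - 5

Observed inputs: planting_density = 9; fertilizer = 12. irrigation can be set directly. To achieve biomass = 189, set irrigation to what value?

Substituting into the soil_moisture equation gives soil_moisture = 4*irrigation - 10.
So N_uptake = -16*irrigation + 43.
So biomass = 35*irrigation - 91.
Solve 35*irrigation - 91 = 189: irrigation = (189 + 91) / 35 = 8.

irrigation = 8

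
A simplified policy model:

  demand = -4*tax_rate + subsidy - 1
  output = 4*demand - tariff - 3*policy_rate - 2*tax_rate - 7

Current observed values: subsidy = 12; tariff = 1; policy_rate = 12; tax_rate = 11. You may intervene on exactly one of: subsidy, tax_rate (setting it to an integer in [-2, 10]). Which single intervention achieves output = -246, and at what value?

Intervening on subsidy: with other inputs at their observed values, output = 4*subsidy - 246. Solving for -246 gives subsidy = 0, within [-2, 10].
Intervening on tax_rate: output = -18*tax_rate. Reaching -246 requires tax_rate = 41/3, not an integer.

set subsidy = 0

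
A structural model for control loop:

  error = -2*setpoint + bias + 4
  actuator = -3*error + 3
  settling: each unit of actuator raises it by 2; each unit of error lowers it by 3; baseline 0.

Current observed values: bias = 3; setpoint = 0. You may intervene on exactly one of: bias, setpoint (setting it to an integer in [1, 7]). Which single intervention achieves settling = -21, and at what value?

set setpoint = 2

Intervening on bias: settling = -9*bias - 30. Reaching -21 requires bias = -1, outside [1, 7].
Intervening on setpoint: with other inputs at their observed values, settling = 18*setpoint - 57. Solving for -21 gives setpoint = 2, within [1, 7].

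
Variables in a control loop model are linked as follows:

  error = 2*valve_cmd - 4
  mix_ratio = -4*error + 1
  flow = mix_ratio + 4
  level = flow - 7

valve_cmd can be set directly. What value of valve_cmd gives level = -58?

Substituting into the mix_ratio equation gives mix_ratio = -8*valve_cmd + 17.
Substituting into the flow equation gives flow = -8*valve_cmd + 21.
Substituting into the level equation gives level = -8*valve_cmd + 14.
Solve -8*valve_cmd + 14 = -58: valve_cmd = (-58 - 14) / -8 = 9.

valve_cmd = 9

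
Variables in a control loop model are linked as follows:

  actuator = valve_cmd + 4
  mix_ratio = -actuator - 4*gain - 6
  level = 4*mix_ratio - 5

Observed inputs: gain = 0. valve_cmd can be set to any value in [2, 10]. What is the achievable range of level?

-85 to -53

Substituting into the mix_ratio equation gives mix_ratio = -valve_cmd - 10.
Substituting into the level equation gives level = -4*valve_cmd - 45.
Linear in valve_cmd, so extremes are at the endpoints: valve_cmd = 2 gives level = -53; valve_cmd = 10 gives level = -85.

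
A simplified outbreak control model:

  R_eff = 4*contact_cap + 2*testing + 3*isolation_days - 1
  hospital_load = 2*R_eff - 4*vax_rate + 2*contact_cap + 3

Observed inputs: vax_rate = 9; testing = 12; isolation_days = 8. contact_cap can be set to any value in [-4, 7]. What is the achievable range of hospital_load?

Substituting into the R_eff equation gives R_eff = 4*contact_cap + 47.
Substituting into the hospital_load equation gives hospital_load = 10*contact_cap + 61.
Linear in contact_cap, so extremes are at the endpoints: contact_cap = -4 gives hospital_load = 21; contact_cap = 7 gives hospital_load = 131.

21 to 131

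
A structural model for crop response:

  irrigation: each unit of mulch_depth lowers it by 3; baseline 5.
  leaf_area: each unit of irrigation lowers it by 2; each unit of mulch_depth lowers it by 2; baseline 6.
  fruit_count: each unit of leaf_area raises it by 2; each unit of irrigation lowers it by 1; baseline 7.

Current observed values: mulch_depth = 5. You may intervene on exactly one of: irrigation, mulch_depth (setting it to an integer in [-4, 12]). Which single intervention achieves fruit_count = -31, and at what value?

set irrigation = 6

Intervening on irrigation: with other inputs at their observed values, fruit_count = -5*irrigation - 1. Solving for -31 gives irrigation = 6, within [-4, 12].
Intervening on mulch_depth: fruit_count = 11*mulch_depth - 6. Reaching -31 requires mulch_depth = -25/11, not an integer.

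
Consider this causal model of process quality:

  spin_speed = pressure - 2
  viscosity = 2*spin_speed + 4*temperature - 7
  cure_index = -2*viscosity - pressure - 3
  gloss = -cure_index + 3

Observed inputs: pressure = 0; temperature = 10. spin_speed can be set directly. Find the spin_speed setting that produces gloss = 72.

spin_speed = 0

Intervening on spin_speed fixes its value directly, overriding its dependence on pressure.
Substituting into the viscosity equation gives viscosity = 2*spin_speed + 33.
cure_index becomes -4*spin_speed - 69.
This gives gloss = 4*spin_speed + 72.
Solve 4*spin_speed + 72 = 72: spin_speed = (72 - 72) / 4 = 0.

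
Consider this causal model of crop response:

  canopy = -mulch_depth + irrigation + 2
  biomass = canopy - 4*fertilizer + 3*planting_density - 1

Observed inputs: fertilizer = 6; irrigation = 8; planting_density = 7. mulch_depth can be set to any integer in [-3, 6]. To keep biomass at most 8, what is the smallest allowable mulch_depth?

mulch_depth = -2

Substituting into the canopy equation gives canopy = -mulch_depth + 10.
Substituting into the biomass equation gives biomass = -mulch_depth + 6.
Require -mulch_depth + 6 ≤ 8, so mulch_depth ≥ -2.
The smallest integer in [-3, 6] satisfying this is -2.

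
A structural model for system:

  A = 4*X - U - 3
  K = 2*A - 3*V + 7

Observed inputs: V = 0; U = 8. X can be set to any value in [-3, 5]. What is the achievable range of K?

Substituting into the A equation gives A = 4*X - 11.
So K = 8*X - 15.
Linear in X, so extremes are at the endpoints: X = -3 gives K = -39; X = 5 gives K = 25.

-39 to 25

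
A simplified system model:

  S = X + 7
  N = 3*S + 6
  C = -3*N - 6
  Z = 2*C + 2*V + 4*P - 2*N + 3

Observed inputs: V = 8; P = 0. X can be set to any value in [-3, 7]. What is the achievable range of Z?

-377 to -137

Substituting into the N equation gives N = 3*X + 27.
Substituting into the C equation gives C = -9*X - 87.
Substituting into the Z equation gives Z = -24*X - 209.
Linear in X, so extremes are at the endpoints: X = -3 gives Z = -137; X = 7 gives Z = -377.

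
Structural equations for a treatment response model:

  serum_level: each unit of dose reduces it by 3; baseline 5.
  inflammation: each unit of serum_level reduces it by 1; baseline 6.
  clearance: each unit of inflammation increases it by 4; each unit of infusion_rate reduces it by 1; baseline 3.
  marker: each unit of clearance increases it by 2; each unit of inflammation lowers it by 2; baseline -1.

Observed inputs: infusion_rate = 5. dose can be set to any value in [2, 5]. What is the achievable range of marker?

Substituting into the inflammation equation gives inflammation = 3*dose + 1.
This gives clearance = 12*dose + 2.
Substituting into the marker equation gives marker = 18*dose + 1.
Linear in dose, so extremes are at the endpoints: dose = 2 gives marker = 37; dose = 5 gives marker = 91.

37 to 91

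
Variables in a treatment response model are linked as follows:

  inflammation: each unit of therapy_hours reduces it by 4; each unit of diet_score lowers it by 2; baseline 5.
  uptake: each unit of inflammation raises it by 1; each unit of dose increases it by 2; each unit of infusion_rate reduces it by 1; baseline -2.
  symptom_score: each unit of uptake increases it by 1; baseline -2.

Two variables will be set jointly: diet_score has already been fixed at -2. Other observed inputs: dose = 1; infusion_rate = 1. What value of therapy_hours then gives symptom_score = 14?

With diet_score held at -2:
Substituting into the inflammation equation gives inflammation = -4*therapy_hours + 9.
This gives uptake = -4*therapy_hours + 8.
Substituting into the symptom_score equation gives symptom_score = -4*therapy_hours + 6.
Solve -4*therapy_hours + 6 = 14: therapy_hours = (14 - 6) / -4 = -2.

therapy_hours = -2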